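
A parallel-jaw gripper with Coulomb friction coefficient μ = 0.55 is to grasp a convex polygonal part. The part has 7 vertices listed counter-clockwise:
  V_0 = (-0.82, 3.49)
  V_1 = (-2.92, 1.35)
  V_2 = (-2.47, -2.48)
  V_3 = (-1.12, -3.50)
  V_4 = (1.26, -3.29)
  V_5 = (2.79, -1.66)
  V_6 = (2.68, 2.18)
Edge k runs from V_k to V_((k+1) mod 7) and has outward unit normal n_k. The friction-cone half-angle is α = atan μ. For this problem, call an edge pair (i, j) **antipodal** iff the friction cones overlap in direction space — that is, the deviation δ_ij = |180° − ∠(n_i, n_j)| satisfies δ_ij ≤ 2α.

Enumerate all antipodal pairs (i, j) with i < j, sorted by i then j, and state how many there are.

α = atan 0.55 = 28.81°;  2α = 57.62°
n_0 = (-0.7137, +0.7004)
n_1 = (-0.9932, -0.1167)
n_2 = (-0.6028, -0.7979)
n_3 = (+0.0879, -0.9961)
n_4 = (+0.7291, -0.6844)
n_5 = (+0.9996, +0.0286)
n_6 = (+0.3505, +0.9365)
  (0,1): δ = 128.84°  ·
  (0,2): δ = 82.61°  ·
  (0,3): δ = 40.50°  ✓
  (0,4): δ = 1.27°  ✓
  (0,5): δ = 46.10°  ✓
  (0,6): δ = 113.94°  ·
  (1,2): δ = 133.77°  ·
  (1,3): δ = 91.66°  ·
  (1,4): δ = 49.89°  ✓
  (1,5): δ = 5.06°  ✓
  (1,6): δ = 62.78°  ·
  (2,3): δ = 137.88°  ·
  (2,4): δ = 96.11°  ·
  (2,5): δ = 51.29°  ✓
  (2,6): δ = 16.55°  ✓
  (3,4): δ = 138.23°  ·
  (3,5): δ = 93.40°  ·
  (3,6): δ = 25.56°  ✓
  (4,5): δ = 135.17°  ·
  (4,6): δ = 67.33°  ·
  (5,6): δ = 112.16°  ·
antipodal pairs: 8

count = 8; pairs: (0,3), (0,4), (0,5), (1,4), (1,5), (2,5), (2,6), (3,6)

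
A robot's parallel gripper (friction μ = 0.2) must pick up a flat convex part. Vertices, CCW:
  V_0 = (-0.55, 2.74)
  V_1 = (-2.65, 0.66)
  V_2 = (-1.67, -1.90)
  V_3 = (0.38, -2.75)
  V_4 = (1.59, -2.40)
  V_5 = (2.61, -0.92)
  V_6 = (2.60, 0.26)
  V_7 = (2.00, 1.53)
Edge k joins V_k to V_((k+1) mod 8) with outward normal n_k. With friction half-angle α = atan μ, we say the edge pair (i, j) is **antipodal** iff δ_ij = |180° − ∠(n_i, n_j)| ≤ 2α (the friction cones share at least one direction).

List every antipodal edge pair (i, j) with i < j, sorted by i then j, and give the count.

count = 4; pairs: (0,4), (1,5), (1,6), (2,7)

α = atan 0.2 = 11.31°;  2α = 22.62°
n_0 = (-0.7037, +0.7105)
n_1 = (-0.9339, -0.3575)
n_2 = (-0.3830, -0.9237)
n_3 = (+0.2779, -0.9606)
n_4 = (+0.8234, -0.5675)
n_5 = (+1.0000, +0.0085)
n_6 = (+0.9042, +0.4272)
n_7 = (+0.4287, +0.9034)
  (0,1): δ = 113.78°  ·
  (0,2): δ = 67.25°  ·
  (0,3): δ = 28.59°  ·
  (0,4): δ = 10.70°  ✓
  (0,5): δ = 45.76°  ·
  (0,6): δ = 70.56°  ·
  (0,7): δ = 109.89°  ·
  (1,2): δ = 133.47°  ·
  (1,3): δ = 94.81°  ·
  (1,4): δ = 55.52°  ·
  (1,5): δ = 20.46°  ✓
  (1,6): δ = 4.34°  ✓
  (1,7): δ = 43.67°  ·
  (2,3): δ = 141.35°  ·
  (2,4): δ = 102.05°  ·
  (2,5): δ = 66.99°  ·
  (2,6): δ = 42.19°  ·
  (2,7): δ = 2.86°  ✓
  (3,4): δ = 140.71°  ·
  (3,5): δ = 105.65°  ·
  (3,6): δ = 80.84°  ·
  (3,7): δ = 41.52°  ·
  (4,5): δ = 144.94°  ·
  (4,6): δ = 120.14°  ·
  (4,7): δ = 80.81°  ·
  (5,6): δ = 155.20°  ·
  (5,7): δ = 115.87°  ·
  (6,7): δ = 140.67°  ·
antipodal pairs: 4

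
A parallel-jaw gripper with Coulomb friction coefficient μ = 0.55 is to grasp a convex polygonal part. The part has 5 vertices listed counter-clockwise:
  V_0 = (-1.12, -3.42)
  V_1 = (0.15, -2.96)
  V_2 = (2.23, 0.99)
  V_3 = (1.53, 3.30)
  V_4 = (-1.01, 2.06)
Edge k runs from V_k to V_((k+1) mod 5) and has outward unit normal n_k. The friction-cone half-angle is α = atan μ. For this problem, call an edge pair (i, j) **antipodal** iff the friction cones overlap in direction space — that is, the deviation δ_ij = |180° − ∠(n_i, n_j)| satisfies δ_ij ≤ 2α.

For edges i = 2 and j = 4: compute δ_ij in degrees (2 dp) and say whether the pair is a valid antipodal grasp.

δ = 18.01°, valid

α = atan 0.55 = 28.81°;  2α = 57.62°
edge 2: e_2 = (-0.70, +2.31);  n_2 = (+0.9570, +0.2900)
edge 4: e_4 = (-0.11, -5.48);  n_4 = (-0.9998, +0.0201)
∠(n_2, n_4) = 161.99°
δ = |180° − 161.99°| = 18.01°
18.01° ≤ 2α = 57.62°  →  valid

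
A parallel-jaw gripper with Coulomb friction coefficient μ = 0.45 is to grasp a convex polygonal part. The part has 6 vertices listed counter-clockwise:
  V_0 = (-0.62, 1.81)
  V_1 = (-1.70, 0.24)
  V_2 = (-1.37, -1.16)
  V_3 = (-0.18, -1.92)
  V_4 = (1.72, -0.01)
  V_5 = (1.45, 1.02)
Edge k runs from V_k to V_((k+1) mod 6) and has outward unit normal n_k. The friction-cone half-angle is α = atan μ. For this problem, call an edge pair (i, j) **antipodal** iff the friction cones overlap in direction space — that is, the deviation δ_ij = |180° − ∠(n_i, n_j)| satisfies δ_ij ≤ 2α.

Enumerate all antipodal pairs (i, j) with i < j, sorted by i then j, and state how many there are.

α = atan 0.45 = 24.23°;  2α = 48.46°
n_0 = (-0.8239, +0.5668)
n_1 = (-0.9733, -0.2294)
n_2 = (-0.5382, -0.8428)
n_3 = (+0.7090, -0.7052)
n_4 = (+0.9673, +0.2536)
n_5 = (+0.3566, +0.9343)
  (0,1): δ = 132.21°  ·
  (0,2): δ = 88.04°  ·
  (0,3): δ = 10.33°  ✓
  (0,4): δ = 49.21°  ·
  (0,5): δ = 103.64°  ·
  (1,2): δ = 135.83°  ·
  (1,3): δ = 58.11°  ·
  (1,4): δ = 1.43°  ✓
  (1,5): δ = 55.85°  ·
  (2,3): δ = 102.29°  ·
  (2,4): δ = 42.75°  ✓
  (2,5): δ = 11.68°  ✓
  (3,4): δ = 120.46°  ·
  (3,5): δ = 66.04°  ·
  (4,5): δ = 125.58°  ·
antipodal pairs: 4

count = 4; pairs: (0,3), (1,4), (2,4), (2,5)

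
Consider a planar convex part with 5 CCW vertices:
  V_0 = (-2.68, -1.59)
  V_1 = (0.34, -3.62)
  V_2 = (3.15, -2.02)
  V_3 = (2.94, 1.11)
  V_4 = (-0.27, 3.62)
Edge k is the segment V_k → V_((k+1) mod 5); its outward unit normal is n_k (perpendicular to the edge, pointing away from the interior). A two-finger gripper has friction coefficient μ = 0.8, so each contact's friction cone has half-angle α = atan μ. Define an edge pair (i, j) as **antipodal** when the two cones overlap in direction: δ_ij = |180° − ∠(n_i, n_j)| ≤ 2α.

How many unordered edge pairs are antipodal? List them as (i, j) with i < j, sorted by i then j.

α = atan 0.8 = 38.66°;  2α = 77.32°
n_0 = (-0.5579, -0.8299)
n_1 = (+0.4948, -0.8690)
n_2 = (+0.9978, +0.0669)
n_3 = (+0.6160, +0.7878)
n_4 = (-0.9076, +0.4198)
  (0,1): δ = 116.43°  ·
  (0,2): δ = 52.25°  ✓
  (0,3): δ = 4.11°  ✓
  (0,4): δ = 99.08°  ·
  (1,2): δ = 115.82°  ·
  (1,3): δ = 67.68°  ✓
  (1,4): δ = 35.52°  ✓
  (2,3): δ = 131.86°  ·
  (2,4): δ = 28.66°  ✓
  (3,4): δ = 76.80°  ✓
antipodal pairs: 6

count = 6; pairs: (0,2), (0,3), (1,3), (1,4), (2,4), (3,4)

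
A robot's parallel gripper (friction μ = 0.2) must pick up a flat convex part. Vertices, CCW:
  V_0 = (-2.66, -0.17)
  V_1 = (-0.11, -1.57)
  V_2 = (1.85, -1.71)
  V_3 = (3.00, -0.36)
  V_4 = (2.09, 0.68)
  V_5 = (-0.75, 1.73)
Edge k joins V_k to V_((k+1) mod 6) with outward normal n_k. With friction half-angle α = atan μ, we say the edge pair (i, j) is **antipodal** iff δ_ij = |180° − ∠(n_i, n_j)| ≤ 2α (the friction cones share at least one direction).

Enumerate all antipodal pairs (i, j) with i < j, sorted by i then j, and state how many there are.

α = atan 0.2 = 11.31°;  2α = 22.62°
n_0 = (-0.4813, -0.8766)
n_1 = (-0.0712, -0.9975)
n_2 = (+0.7612, -0.6485)
n_3 = (+0.7526, +0.6585)
n_4 = (+0.3468, +0.9379)
n_5 = (-0.7052, +0.7090)
  (0,1): δ = 155.32°  ·
  (0,2): δ = 101.66°  ·
  (0,3): δ = 20.05°  ✓
  (0,4): δ = 8.48°  ✓
  (0,5): δ = 73.62°  ·
  (1,2): δ = 126.34°  ·
  (1,3): δ = 44.73°  ·
  (1,4): δ = 16.20°  ✓
  (1,5): δ = 48.94°  ·
  (2,3): δ = 98.39°  ·
  (2,4): δ = 69.86°  ·
  (2,5): δ = 4.72°  ✓
  (3,4): δ = 151.48°  ·
  (3,5): δ = 86.34°  ·
  (4,5): δ = 114.86°  ·
antipodal pairs: 4

count = 4; pairs: (0,3), (0,4), (1,4), (2,5)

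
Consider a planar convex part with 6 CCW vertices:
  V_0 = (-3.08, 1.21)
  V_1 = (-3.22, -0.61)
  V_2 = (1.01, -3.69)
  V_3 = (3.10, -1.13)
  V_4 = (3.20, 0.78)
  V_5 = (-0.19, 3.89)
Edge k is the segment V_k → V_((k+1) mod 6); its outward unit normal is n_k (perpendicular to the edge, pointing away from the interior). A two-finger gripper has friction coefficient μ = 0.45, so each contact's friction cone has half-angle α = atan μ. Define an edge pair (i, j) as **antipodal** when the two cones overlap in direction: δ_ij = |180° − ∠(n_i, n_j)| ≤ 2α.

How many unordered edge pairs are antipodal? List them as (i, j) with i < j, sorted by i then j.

count = 5; pairs: (0,2), (0,3), (1,4), (2,5), (3,5)

α = atan 0.45 = 24.23°;  2α = 48.46°
n_0 = (-0.9971, +0.0767)
n_1 = (-0.5886, -0.8084)
n_2 = (+0.7746, -0.6324)
n_3 = (+0.9986, -0.0523)
n_4 = (+0.6760, +0.7369)
n_5 = (-0.6800, +0.7332)
  (0,1): δ = 121.66°  ·
  (0,2): δ = 34.83°  ✓
  (0,3): δ = 1.40°  ✓
  (0,4): δ = 51.87°  ·
  (0,5): δ = 137.24°  ·
  (1,2): δ = 93.17°  ·
  (1,3): δ = 56.94°  ·
  (1,4): δ = 6.47°  ✓
  (1,5): δ = 78.90°  ·
  (2,3): δ = 143.77°  ·
  (2,4): δ = 93.30°  ·
  (2,5): δ = 7.93°  ✓
  (3,4): δ = 129.54°  ·
  (3,5): δ = 44.16°  ✓
  (4,5): δ = 94.63°  ·
antipodal pairs: 5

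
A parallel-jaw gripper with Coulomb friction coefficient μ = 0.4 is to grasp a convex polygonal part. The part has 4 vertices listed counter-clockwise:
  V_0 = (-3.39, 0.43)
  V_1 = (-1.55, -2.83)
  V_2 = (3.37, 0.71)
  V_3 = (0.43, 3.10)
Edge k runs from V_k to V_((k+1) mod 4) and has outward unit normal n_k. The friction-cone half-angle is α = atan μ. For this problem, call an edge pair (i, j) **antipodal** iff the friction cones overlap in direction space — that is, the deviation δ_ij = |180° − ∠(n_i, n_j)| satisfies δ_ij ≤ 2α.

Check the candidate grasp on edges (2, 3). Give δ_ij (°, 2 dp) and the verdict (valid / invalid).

α = atan 0.4 = 21.80°;  2α = 43.60°
edge 2: e_2 = (-2.94, +2.39);  n_2 = (+0.6308, +0.7760)
edge 3: e_3 = (-3.82, -2.67);  n_3 = (-0.5729, +0.8196)
∠(n_2, n_3) = 74.06°
δ = |180° − 74.06°| = 105.94°
105.94° > 2α = 43.60°  →  invalid

δ = 105.94°, invalid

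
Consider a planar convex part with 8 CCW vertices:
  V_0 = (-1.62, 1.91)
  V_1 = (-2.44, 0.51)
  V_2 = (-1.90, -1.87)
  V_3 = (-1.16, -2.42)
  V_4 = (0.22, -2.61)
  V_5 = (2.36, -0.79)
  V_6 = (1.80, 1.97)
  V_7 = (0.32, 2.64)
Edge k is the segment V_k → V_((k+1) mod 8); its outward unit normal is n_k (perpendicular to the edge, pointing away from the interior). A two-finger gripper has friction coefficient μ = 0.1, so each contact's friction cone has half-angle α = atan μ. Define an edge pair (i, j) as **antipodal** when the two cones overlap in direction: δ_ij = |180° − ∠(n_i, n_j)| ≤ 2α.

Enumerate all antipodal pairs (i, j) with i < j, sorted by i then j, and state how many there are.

α = atan 0.1 = 5.71°;  2α = 11.42°
n_0 = (-0.8629, +0.5054)
n_1 = (-0.9752, -0.2213)
n_2 = (-0.5965, -0.8026)
n_3 = (-0.1364, -0.9907)
n_4 = (+0.6479, -0.7618)
n_5 = (+0.9800, +0.1988)
n_6 = (+0.4124, +0.9110)
n_7 = (-0.3522, +0.9359)
  (0,1): δ = 136.86°  ·
  (0,2): δ = 96.26°  ·
  (0,3): δ = 67.48°  ·
  (0,4): δ = 19.26°  ·
  (0,5): δ = 41.83°  ·
  (0,6): δ = 96.00°  ·
  (0,7): δ = 140.98°  ·
  (1,2): δ = 139.40°  ·
  (1,3): δ = 110.62°  ·
  (1,4): δ = 62.40°  ·
  (1,5): δ = 1.31°  ✓
  (1,6): δ = 52.86°  ·
  (1,7): δ = 97.84°  ·
  (2,3): δ = 151.22°  ·
  (2,4): δ = 103.00°  ·
  (2,5): δ = 41.91°  ·
  (2,6): δ = 12.26°  ·
  (2,7): δ = 57.24°  ·
  (3,4): δ = 131.78°  ·
  (3,5): δ = 70.69°  ·
  (3,6): δ = 16.52°  ·
  (3,7): δ = 28.46°  ·
  (4,5): δ = 118.91°  ·
  (4,6): δ = 64.74°  ·
  (4,7): δ = 19.76°  ·
  (5,6): δ = 125.83°  ·
  (5,7): δ = 80.85°  ·
  (6,7): δ = 135.02°  ·
antipodal pairs: 1

count = 1; pairs: (1,5)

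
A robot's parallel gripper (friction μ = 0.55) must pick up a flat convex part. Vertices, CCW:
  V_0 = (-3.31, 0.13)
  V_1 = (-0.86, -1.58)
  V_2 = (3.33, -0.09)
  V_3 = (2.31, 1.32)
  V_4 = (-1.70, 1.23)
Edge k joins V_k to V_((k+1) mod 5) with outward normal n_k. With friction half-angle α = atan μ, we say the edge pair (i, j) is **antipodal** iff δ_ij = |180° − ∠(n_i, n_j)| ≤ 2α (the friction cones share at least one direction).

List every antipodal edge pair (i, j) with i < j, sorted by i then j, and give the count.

count = 4; pairs: (0,2), (0,3), (1,3), (1,4)

α = atan 0.55 = 28.81°;  2α = 57.62°
n_0 = (-0.5723, -0.8200)
n_1 = (+0.3351, -0.9422)
n_2 = (+0.8102, +0.5861)
n_3 = (-0.0224, +0.9997)
n_4 = (-0.5641, +0.8257)
  (0,1): δ = 125.51°  ·
  (0,2): δ = 19.20°  ✓
  (0,3): δ = 36.20°  ✓
  (0,4): δ = 69.26°  ·
  (1,2): δ = 73.69°  ·
  (1,3): δ = 18.29°  ✓
  (1,4): δ = 14.77°  ✓
  (2,3): δ = 124.60°  ·
  (2,4): δ = 91.54°  ·
  (3,4): δ = 146.94°  ·
antipodal pairs: 4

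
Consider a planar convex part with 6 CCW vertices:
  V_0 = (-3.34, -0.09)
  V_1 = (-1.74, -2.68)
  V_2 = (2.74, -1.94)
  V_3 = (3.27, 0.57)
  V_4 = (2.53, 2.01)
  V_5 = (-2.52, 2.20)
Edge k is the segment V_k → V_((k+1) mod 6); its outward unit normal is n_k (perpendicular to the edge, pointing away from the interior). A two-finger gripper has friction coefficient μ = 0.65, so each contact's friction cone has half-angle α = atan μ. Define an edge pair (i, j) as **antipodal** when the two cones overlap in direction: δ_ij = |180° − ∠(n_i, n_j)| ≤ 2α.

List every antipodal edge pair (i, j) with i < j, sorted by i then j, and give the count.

α = atan 0.65 = 33.02°;  2α = 66.05°
n_0 = (-0.8508, -0.5256)
n_1 = (+0.1630, -0.9866)
n_2 = (+0.9784, -0.2066)
n_3 = (+0.8894, +0.4571)
n_4 = (+0.0376, +0.9993)
n_5 = (-0.9415, +0.3371)
  (0,1): δ = 112.33°  ·
  (0,2): δ = 43.63°  ✓
  (0,3): δ = 4.51°  ✓
  (0,4): δ = 56.14°  ✓
  (0,5): δ = 128.59°  ·
  (1,2): δ = 111.30°  ·
  (1,3): δ = 72.18°  ·
  (1,4): δ = 11.53°  ✓
  (1,5): δ = 60.92°  ✓
  (2,3): δ = 140.88°  ·
  (2,4): δ = 80.23°  ·
  (2,5): δ = 7.78°  ✓
  (3,4): δ = 119.35°  ·
  (3,5): δ = 46.90°  ✓
  (4,5): δ = 107.55°  ·
antipodal pairs: 7

count = 7; pairs: (0,2), (0,3), (0,4), (1,4), (1,5), (2,5), (3,5)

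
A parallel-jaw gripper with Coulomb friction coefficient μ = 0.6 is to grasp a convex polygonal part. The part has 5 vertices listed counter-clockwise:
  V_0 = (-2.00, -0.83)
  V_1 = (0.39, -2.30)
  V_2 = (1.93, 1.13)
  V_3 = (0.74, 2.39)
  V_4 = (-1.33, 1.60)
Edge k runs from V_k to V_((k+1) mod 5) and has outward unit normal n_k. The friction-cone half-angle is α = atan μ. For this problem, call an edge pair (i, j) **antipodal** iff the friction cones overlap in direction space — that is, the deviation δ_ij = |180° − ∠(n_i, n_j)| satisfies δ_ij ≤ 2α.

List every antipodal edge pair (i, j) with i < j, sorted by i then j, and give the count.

count = 5; pairs: (0,2), (0,3), (1,3), (1,4), (2,4)

α = atan 0.6 = 30.96°;  2α = 61.93°
n_0 = (-0.5239, -0.8518)
n_1 = (+0.9123, -0.4096)
n_2 = (+0.7270, +0.6866)
n_3 = (-0.3566, +0.9343)
n_4 = (-0.9640, +0.2658)
  (0,1): δ = 82.58°  ·
  (0,2): δ = 15.04°  ✓
  (0,3): δ = 52.48°  ✓
  (0,4): δ = 106.18°  ·
  (1,2): δ = 112.46°  ·
  (1,3): δ = 44.93°  ✓
  (1,4): δ = 8.76°  ✓
  (2,3): δ = 112.47°  ·
  (2,4): δ = 58.78°  ✓
  (3,4): δ = 126.30°  ·
antipodal pairs: 5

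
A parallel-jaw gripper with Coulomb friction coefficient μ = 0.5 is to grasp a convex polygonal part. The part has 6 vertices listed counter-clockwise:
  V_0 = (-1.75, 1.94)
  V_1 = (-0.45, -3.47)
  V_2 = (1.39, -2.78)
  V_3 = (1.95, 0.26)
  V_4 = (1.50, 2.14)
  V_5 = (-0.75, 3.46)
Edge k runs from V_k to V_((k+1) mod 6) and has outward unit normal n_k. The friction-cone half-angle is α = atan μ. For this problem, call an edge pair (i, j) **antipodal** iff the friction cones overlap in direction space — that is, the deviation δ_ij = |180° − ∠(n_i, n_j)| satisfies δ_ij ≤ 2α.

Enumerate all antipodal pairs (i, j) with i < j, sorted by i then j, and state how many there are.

count = 7; pairs: (0,2), (0,3), (0,4), (1,4), (1,5), (2,5), (3,5)

α = atan 0.5 = 26.57°;  2α = 53.13°
n_0 = (-0.9723, -0.2336)
n_1 = (+0.3511, -0.9363)
n_2 = (+0.9835, -0.1812)
n_3 = (+0.9725, +0.2328)
n_4 = (+0.5060, +0.8625)
n_5 = (-0.8354, +0.5496)
  (0,1): δ = 82.96°  ·
  (0,2): δ = 23.95°  ✓
  (0,3): δ = 0.05°  ✓
  (0,4): δ = 46.09°  ✓
  (0,5): δ = 133.15°  ·
  (1,2): δ = 120.99°  ·
  (1,3): δ = 97.09°  ·
  (1,4): δ = 50.95°  ✓
  (1,5): δ = 36.10°  ✓
  (2,3): δ = 156.10°  ·
  (2,4): δ = 109.96°  ·
  (2,5): δ = 22.90°  ✓
  (3,4): δ = 133.86°  ·
  (3,5): δ = 46.80°  ✓
  (4,5): δ = 92.94°  ·
antipodal pairs: 7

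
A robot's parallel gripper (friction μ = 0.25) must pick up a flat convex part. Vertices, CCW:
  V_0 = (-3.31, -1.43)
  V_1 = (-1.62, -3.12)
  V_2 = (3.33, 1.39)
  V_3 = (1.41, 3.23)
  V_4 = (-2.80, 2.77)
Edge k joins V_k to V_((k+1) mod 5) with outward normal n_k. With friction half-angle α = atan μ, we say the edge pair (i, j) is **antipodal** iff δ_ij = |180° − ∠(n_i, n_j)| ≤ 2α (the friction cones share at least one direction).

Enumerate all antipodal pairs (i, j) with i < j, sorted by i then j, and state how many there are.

α = atan 0.25 = 14.04°;  2α = 28.07°
n_0 = (-0.7071, -0.7071)
n_1 = (+0.6735, -0.7392)
n_2 = (+0.6919, +0.7220)
n_3 = (-0.1086, +0.9941)
n_4 = (-0.9927, +0.1205)
  (0,1): δ = 92.66°  ·
  (0,2): δ = 1.22°  ✓
  (0,3): δ = 51.24°  ·
  (0,4): δ = 128.08°  ·
  (1,2): δ = 86.12°  ·
  (1,3): δ = 36.10°  ·
  (1,4): δ = 40.74°  ·
  (2,3): δ = 129.98°  ·
  (2,4): δ = 53.14°  ·
  (3,4): δ = 103.16°  ·
antipodal pairs: 1

count = 1; pairs: (0,2)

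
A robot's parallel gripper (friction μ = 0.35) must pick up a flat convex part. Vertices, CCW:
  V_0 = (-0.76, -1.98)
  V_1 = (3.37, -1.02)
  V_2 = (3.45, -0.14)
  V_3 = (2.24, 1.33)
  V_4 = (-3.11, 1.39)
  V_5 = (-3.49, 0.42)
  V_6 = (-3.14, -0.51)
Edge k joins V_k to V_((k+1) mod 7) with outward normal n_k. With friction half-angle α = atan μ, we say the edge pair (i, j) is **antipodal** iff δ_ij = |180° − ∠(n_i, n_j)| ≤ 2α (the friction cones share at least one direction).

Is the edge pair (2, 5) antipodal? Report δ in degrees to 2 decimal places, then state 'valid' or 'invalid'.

α = atan 0.35 = 19.29°;  2α = 38.58°
edge 2: e_2 = (-1.21, +1.47);  n_2 = (+0.7721, +0.6355)
edge 5: e_5 = (+0.35, -0.93);  n_5 = (-0.9359, -0.3522)
∠(n_2, n_5) = 161.16°
δ = |180° − 161.16°| = 18.84°
18.84° ≤ 2α = 38.58°  →  valid

δ = 18.84°, valid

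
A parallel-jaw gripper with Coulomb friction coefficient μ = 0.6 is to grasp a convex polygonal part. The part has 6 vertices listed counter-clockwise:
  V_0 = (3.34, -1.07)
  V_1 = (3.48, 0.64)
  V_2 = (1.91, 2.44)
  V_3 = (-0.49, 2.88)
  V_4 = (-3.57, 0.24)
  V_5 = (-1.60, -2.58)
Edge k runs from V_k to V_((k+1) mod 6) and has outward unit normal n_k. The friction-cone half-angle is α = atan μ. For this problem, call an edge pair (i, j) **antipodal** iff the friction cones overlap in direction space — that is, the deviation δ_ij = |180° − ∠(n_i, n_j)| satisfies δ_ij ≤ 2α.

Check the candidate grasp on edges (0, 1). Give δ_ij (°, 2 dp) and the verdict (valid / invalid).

α = atan 0.6 = 30.96°;  2α = 61.93°
edge 0: e_0 = (+0.14, +1.71);  n_0 = (+0.9967, -0.0816)
edge 1: e_1 = (-1.57, +1.80);  n_1 = (+0.7536, +0.6573)
∠(n_0, n_1) = 45.78°
δ = |180° − 45.78°| = 134.22°
134.22° > 2α = 61.93°  →  invalid

δ = 134.22°, invalid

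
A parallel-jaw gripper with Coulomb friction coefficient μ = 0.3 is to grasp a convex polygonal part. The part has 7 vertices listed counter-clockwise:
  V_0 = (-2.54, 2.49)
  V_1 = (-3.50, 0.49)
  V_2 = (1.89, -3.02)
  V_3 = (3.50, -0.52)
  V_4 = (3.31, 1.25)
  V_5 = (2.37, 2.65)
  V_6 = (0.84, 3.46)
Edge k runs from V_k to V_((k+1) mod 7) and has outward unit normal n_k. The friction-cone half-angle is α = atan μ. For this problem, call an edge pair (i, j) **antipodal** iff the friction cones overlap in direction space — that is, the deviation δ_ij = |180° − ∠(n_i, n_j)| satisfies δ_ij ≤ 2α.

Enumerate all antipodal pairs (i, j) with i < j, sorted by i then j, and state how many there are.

α = atan 0.3 = 16.70°;  2α = 33.40°
n_0 = (-0.9015, +0.4327)
n_1 = (-0.5457, -0.8380)
n_2 = (+0.8407, -0.5414)
n_3 = (+0.9943, +0.1067)
n_4 = (+0.8302, +0.5574)
n_5 = (+0.4679, +0.8838)
n_6 = (-0.2758, +0.9612)
  (0,1): δ = 97.43°  ·
  (0,2): δ = 7.14°  ✓
  (0,3): δ = 31.77°  ✓
  (0,4): δ = 59.52°  ·
  (0,5): δ = 87.74°  ·
  (0,6): δ = 131.65°  ·
  (1,2): δ = 89.71°  ·
  (1,3): δ = 50.80°  ·
  (1,4): δ = 23.05°  ✓
  (1,5): δ = 5.18°  ✓
  (1,6): δ = 49.08°  ·
  (2,3): δ = 141.09°  ·
  (2,4): δ = 113.34°  ·
  (2,5): δ = 85.12°  ·
  (2,6): δ = 41.21°  ·
  (3,4): δ = 152.25°  ·
  (3,5): δ = 124.02°  ·
  (3,6): δ = 80.11°  ·
  (4,5): δ = 151.78°  ·
  (4,6): δ = 107.87°  ·
  (5,6): δ = 136.09°  ·
antipodal pairs: 4

count = 4; pairs: (0,2), (0,3), (1,4), (1,5)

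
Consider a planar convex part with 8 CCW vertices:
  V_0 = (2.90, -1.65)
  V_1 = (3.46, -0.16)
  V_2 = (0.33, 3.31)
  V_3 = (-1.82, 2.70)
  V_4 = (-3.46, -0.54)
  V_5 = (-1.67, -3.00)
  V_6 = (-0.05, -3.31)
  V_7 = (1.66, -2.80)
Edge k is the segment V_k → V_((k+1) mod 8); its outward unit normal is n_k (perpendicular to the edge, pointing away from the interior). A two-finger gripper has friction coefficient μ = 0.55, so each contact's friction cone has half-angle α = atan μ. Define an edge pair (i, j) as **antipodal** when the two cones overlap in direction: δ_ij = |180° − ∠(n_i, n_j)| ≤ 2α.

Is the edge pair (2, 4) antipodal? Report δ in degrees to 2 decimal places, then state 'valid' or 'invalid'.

δ = 69.80°, invalid

α = atan 0.55 = 28.81°;  2α = 57.62°
edge 2: e_2 = (-2.15, -0.61);  n_2 = (-0.2729, +0.9620)
edge 4: e_4 = (+1.79, -2.46);  n_4 = (-0.8086, -0.5884)
∠(n_2, n_4) = 110.20°
δ = |180° − 110.20°| = 69.80°
69.80° > 2α = 57.62°  →  invalid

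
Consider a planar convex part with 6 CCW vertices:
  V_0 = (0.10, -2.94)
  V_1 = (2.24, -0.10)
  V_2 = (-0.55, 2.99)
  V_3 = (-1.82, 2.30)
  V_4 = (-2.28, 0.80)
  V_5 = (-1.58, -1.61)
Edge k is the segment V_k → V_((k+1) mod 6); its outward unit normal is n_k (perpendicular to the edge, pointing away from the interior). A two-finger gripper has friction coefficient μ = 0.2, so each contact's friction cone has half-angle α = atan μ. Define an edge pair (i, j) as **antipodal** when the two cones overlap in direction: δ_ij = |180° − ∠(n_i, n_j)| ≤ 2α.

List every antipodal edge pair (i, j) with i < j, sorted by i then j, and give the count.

count = 2; pairs: (0,3), (1,5)

α = atan 0.2 = 11.31°;  2α = 22.62°
n_0 = (+0.7986, -0.6018)
n_1 = (+0.7422, +0.6702)
n_2 = (-0.4774, +0.8787)
n_3 = (-0.9561, +0.2932)
n_4 = (-0.9603, -0.2789)
n_5 = (-0.6207, -0.7840)
  (0,1): δ = 100.92°  ·
  (0,2): δ = 24.49°  ·
  (0,3): δ = 19.95°  ✓
  (0,4): δ = 53.20°  ·
  (0,5): δ = 88.63°  ·
  (1,2): δ = 103.56°  ·
  (1,3): δ = 59.13°  ·
  (1,4): δ = 25.88°  ·
  (1,5): δ = 9.55°  ✓
  (2,3): δ = 135.56°  ·
  (2,4): δ = 102.32°  ·
  (2,5): δ = 66.88°  ·
  (3,4): δ = 146.75°  ·
  (3,5): δ = 111.32°  ·
  (4,5): δ = 144.56°  ·
antipodal pairs: 2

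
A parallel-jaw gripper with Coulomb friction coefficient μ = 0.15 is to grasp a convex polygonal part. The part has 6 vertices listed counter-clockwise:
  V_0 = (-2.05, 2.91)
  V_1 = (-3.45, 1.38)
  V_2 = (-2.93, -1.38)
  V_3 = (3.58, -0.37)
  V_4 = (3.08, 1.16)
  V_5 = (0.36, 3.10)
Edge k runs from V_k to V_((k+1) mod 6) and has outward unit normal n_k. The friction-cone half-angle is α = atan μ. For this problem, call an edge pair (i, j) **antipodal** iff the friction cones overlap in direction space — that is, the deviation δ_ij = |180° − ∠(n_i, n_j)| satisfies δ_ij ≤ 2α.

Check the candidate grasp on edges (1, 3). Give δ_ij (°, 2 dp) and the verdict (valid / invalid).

α = atan 0.15 = 8.53°;  2α = 17.06°
edge 1: e_1 = (+0.52, -2.76);  n_1 = (-0.9827, -0.1851)
edge 3: e_3 = (-0.50, +1.53);  n_3 = (+0.9505, +0.3106)
∠(n_1, n_3) = 172.57°
δ = |180° − 172.57°| = 7.43°
7.43° ≤ 2α = 17.06°  →  valid

δ = 7.43°, valid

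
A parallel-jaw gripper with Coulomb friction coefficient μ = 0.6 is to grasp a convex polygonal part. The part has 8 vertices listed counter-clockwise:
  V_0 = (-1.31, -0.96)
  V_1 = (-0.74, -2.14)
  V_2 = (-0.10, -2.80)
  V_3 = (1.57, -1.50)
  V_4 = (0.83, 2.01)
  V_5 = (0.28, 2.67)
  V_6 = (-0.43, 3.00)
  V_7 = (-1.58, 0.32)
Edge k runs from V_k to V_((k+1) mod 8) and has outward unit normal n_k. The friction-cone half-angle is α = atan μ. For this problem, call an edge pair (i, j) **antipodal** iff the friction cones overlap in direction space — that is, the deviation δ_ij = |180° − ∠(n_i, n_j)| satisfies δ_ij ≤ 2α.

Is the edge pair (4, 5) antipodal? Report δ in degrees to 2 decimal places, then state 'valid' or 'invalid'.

δ = 154.73°, invalid

α = atan 0.6 = 30.96°;  2α = 61.93°
edge 4: e_4 = (-0.55, +0.66);  n_4 = (+0.7682, +0.6402)
edge 5: e_5 = (-0.71, +0.33);  n_5 = (+0.4215, +0.9068)
∠(n_4, n_5) = 25.27°
δ = |180° − 25.27°| = 154.73°
154.73° > 2α = 61.93°  →  invalid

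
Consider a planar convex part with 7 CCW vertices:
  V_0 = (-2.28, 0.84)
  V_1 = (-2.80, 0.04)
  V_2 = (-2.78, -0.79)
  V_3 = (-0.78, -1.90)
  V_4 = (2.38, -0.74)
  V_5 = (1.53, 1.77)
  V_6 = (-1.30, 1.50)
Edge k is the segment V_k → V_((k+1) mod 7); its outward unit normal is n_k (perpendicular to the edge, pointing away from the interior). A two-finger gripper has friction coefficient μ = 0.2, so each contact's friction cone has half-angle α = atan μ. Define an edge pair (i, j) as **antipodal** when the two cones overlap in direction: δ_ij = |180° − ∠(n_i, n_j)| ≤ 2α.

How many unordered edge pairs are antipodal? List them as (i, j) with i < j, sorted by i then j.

count = 3; pairs: (1,4), (3,5), (3,6)

α = atan 0.2 = 11.31°;  2α = 22.62°
n_0 = (-0.8384, +0.5450)
n_1 = (-0.9997, -0.0241)
n_2 = (-0.4853, -0.8744)
n_3 = (+0.3446, -0.9387)
n_4 = (+0.9472, +0.3208)
n_5 = (-0.0950, +0.9955)
n_6 = (-0.5586, +0.8294)
  (0,1): δ = 145.60°  ·
  (0,2): δ = 86.01°  ·
  (0,3): δ = 36.82°  ·
  (0,4): δ = 51.73°  ·
  (0,5): δ = 128.47°  ·
  (0,6): δ = 156.98°  ·
  (1,2): δ = 120.41°  ·
  (1,3): δ = 71.22°  ·
  (1,4): δ = 17.33°  ✓
  (1,5): δ = 94.07°  ·
  (1,6): δ = 122.58°  ·
  (2,3): δ = 130.81°  ·
  (2,4): δ = 42.26°  ·
  (2,5): δ = 34.48°  ·
  (2,6): δ = 62.99°  ·
  (3,4): δ = 91.45°  ·
  (3,5): δ = 14.71°  ✓
  (3,6): δ = 13.80°  ✓
  (4,5): δ = 103.26°  ·
  (4,6): δ = 74.75°  ·
  (5,6): δ = 151.49°  ·
antipodal pairs: 3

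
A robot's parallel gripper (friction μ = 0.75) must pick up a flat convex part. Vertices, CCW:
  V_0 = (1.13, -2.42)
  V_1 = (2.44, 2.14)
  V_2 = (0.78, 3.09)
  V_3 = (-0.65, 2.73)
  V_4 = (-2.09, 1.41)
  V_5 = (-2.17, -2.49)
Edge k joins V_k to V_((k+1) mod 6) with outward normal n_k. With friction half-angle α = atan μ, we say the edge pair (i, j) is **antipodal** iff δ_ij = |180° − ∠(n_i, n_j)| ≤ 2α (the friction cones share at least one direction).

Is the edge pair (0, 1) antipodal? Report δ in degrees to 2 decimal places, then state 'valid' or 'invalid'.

α = atan 0.75 = 36.87°;  2α = 73.74°
edge 0: e_0 = (+1.31, +4.56);  n_0 = (+0.9611, -0.2761)
edge 1: e_1 = (-1.66, +0.95);  n_1 = (+0.4967, +0.8679)
∠(n_0, n_1) = 76.25°
δ = |180° − 76.25°| = 103.75°
103.75° > 2α = 73.74°  →  invalid

δ = 103.75°, invalid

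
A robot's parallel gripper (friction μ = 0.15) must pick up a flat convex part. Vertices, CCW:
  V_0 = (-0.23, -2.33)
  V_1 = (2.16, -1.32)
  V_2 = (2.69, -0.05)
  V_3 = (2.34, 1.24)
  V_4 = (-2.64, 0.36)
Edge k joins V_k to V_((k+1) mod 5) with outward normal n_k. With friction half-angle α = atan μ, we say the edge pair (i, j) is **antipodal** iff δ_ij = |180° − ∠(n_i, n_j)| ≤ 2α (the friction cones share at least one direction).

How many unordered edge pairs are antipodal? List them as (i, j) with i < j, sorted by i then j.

count = 1; pairs: (0,3)

α = atan 0.15 = 8.53°;  2α = 17.06°
n_0 = (+0.3893, -0.9211)
n_1 = (+0.9229, -0.3851)
n_2 = (+0.9651, +0.2619)
n_3 = (-0.1740, +0.9847)
n_4 = (-0.7448, -0.6673)
  (0,1): δ = 135.56°  ·
  (0,2): δ = 97.73°  ·
  (0,3): δ = 12.89°  ✓
  (0,4): δ = 108.95°  ·
  (1,2): δ = 142.17°  ·
  (1,3): δ = 57.33°  ·
  (1,4): δ = 64.51°  ·
  (2,3): δ = 95.16°  ·
  (2,4): δ = 26.68°  ·
  (3,4): δ = 58.16°  ·
antipodal pairs: 1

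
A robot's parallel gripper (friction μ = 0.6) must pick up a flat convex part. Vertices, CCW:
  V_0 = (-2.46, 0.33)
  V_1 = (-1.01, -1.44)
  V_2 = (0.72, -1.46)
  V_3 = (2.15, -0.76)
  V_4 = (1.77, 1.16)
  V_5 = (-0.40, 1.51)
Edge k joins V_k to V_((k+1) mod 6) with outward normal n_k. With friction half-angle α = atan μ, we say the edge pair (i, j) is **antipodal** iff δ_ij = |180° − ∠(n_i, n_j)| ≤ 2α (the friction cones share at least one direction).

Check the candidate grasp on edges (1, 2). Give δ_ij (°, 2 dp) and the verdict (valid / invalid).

α = atan 0.6 = 30.96°;  2α = 61.93°
edge 1: e_1 = (+1.73, -0.02);  n_1 = (-0.0116, -0.9999)
edge 2: e_2 = (+1.43, +0.70);  n_2 = (+0.4397, -0.8982)
∠(n_1, n_2) = 26.74°
δ = |180° − 26.74°| = 153.26°
153.26° > 2α = 61.93°  →  invalid

δ = 153.26°, invalid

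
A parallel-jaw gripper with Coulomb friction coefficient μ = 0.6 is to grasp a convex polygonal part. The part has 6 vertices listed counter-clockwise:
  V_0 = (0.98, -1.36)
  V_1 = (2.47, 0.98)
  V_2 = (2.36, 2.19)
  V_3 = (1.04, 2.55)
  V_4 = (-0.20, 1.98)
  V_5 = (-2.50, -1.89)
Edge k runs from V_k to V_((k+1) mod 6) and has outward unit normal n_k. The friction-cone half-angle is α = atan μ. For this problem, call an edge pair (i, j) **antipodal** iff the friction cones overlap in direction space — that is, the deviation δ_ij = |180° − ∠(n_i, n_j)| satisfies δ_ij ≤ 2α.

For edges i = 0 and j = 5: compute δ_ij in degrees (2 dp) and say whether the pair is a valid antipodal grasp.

δ = 131.15°, invalid

α = atan 0.6 = 30.96°;  2α = 61.93°
edge 0: e_0 = (+1.49, +2.34);  n_0 = (+0.8435, -0.5371)
edge 5: e_5 = (+3.48, +0.53);  n_5 = (+0.1506, -0.9886)
∠(n_0, n_5) = 48.85°
δ = |180° − 48.85°| = 131.15°
131.15° > 2α = 61.93°  →  invalid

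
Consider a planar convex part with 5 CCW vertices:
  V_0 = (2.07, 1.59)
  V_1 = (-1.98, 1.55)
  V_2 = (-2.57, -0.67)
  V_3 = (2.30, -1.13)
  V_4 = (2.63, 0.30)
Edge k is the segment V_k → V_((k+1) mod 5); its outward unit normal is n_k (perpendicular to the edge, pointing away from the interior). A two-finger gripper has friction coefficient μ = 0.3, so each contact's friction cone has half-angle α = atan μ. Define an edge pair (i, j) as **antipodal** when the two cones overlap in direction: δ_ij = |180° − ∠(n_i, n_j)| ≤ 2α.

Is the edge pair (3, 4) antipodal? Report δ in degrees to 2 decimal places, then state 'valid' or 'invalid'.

δ = 143.54°, invalid

α = atan 0.3 = 16.70°;  2α = 33.40°
edge 3: e_3 = (+0.33, +1.43);  n_3 = (+0.9744, -0.2249)
edge 4: e_4 = (-0.56, +1.29);  n_4 = (+0.9173, +0.3982)
∠(n_3, n_4) = 36.46°
δ = |180° − 36.46°| = 143.54°
143.54° > 2α = 33.40°  →  invalid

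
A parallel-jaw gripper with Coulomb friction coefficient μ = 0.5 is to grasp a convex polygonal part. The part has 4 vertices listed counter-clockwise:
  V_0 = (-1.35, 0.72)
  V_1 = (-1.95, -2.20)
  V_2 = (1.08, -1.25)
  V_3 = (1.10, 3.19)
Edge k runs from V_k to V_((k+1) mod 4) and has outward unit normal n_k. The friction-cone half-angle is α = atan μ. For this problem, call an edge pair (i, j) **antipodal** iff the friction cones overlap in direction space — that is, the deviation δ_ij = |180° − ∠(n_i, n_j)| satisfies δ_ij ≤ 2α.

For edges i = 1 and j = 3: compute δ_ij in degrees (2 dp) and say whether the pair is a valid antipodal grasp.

α = atan 0.5 = 26.57°;  2α = 53.13°
edge 1: e_1 = (+3.03, +0.95);  n_1 = (+0.2992, -0.9542)
edge 3: e_3 = (-2.45, -2.47);  n_3 = (-0.7100, +0.7042)
∠(n_1, n_3) = 152.17°
δ = |180° − 152.17°| = 27.83°
27.83° ≤ 2α = 53.13°  →  valid

δ = 27.83°, valid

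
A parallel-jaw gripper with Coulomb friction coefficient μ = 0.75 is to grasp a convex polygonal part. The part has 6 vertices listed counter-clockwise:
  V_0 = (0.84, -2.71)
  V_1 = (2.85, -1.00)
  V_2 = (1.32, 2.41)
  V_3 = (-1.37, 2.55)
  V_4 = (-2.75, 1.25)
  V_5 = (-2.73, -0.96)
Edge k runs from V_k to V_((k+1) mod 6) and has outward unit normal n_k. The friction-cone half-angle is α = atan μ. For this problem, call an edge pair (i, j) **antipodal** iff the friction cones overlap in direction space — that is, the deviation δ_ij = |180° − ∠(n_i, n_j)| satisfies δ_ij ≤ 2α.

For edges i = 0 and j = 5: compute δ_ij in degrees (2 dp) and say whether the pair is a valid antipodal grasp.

α = atan 0.75 = 36.87°;  2α = 73.74°
edge 0: e_0 = (+2.01, +1.71);  n_0 = (+0.6480, -0.7617)
edge 5: e_5 = (+3.57, -1.75);  n_5 = (-0.4402, -0.8979)
∠(n_0, n_5) = 66.50°
δ = |180° − 66.50°| = 113.50°
113.50° > 2α = 73.74°  →  invalid

δ = 113.50°, invalid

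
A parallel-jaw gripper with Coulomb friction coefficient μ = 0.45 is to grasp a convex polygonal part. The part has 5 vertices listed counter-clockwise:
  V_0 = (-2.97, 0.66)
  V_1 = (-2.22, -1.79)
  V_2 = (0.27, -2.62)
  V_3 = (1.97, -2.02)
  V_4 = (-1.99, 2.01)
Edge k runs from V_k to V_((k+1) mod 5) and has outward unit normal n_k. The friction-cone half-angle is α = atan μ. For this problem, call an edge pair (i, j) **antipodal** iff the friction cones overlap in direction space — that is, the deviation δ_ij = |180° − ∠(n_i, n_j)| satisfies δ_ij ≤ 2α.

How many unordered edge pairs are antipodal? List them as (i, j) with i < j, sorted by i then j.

α = atan 0.45 = 24.23°;  2α = 48.46°
n_0 = (-0.9562, -0.2927)
n_1 = (-0.3162, -0.9487)
n_2 = (+0.3328, -0.9430)
n_3 = (+0.7133, +0.7009)
n_4 = (-0.8093, +0.5875)
  (0,1): δ = 125.46°  ·
  (0,2): δ = 87.58°  ·
  (0,3): δ = 27.48°  ✓
  (0,4): δ = 127.00°  ·
  (1,2): δ = 142.13°  ·
  (1,3): δ = 27.07°  ✓
  (1,4): δ = 72.46°  ·
  (2,3): δ = 64.94°  ·
  (2,4): δ = 34.58°  ✓
  (3,4): δ = 80.47°  ·
antipodal pairs: 3

count = 3; pairs: (0,3), (1,3), (2,4)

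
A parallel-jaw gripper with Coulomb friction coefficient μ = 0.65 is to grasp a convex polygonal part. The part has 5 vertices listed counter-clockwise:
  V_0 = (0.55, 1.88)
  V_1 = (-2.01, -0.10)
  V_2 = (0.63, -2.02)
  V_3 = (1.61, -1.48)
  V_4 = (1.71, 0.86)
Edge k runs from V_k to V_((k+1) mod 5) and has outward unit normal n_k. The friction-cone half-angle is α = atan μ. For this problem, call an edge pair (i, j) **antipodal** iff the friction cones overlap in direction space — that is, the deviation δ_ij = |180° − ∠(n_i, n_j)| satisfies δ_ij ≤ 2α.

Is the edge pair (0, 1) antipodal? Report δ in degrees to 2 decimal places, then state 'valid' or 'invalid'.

α = atan 0.65 = 33.02°;  2α = 66.05°
edge 0: e_0 = (-2.56, -1.98);  n_0 = (-0.6118, +0.7910)
edge 1: e_1 = (+2.64, -1.92);  n_1 = (-0.5882, -0.8087)
∠(n_0, n_1) = 106.25°
δ = |180° − 106.25°| = 73.75°
73.75° > 2α = 66.05°  →  invalid

δ = 73.75°, invalid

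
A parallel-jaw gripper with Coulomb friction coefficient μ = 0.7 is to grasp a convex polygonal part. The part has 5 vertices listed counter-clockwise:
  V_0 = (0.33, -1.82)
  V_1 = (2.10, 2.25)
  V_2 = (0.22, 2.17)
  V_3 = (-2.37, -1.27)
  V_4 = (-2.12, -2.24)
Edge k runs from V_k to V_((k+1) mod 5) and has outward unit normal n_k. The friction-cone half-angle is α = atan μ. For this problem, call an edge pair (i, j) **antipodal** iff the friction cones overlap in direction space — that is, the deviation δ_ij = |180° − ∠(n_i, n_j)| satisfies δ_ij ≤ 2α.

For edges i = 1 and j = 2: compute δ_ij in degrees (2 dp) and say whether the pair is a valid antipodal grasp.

δ = 129.41°, invalid

α = atan 0.7 = 34.99°;  2α = 69.98°
edge 1: e_1 = (-1.88, -0.08);  n_1 = (-0.0425, +0.9991)
edge 2: e_2 = (-2.59, -3.44);  n_2 = (-0.7989, +0.6015)
∠(n_1, n_2) = 50.59°
δ = |180° − 50.59°| = 129.41°
129.41° > 2α = 69.98°  →  invalid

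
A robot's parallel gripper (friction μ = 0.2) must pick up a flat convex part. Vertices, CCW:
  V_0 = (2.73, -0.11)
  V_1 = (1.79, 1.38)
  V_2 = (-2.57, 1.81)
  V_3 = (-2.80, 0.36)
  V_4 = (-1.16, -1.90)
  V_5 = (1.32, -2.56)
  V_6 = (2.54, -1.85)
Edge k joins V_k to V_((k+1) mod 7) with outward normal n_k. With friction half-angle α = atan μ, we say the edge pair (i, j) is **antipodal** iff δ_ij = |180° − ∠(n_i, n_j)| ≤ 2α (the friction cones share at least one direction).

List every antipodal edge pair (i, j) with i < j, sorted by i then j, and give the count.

count = 3; pairs: (0,3), (1,4), (2,6)

α = atan 0.2 = 11.31°;  2α = 22.62°
n_0 = (+0.8458, +0.5336)
n_1 = (+0.0981, +0.9952)
n_2 = (-0.9877, +0.1567)
n_3 = (-0.8094, -0.5873)
n_4 = (-0.2572, -0.9664)
n_5 = (+0.5030, -0.8643)
n_6 = (+0.9941, -0.1086)
  (0,1): δ = 127.88°  ·
  (0,2): δ = 41.26°  ·
  (0,3): δ = 3.72°  ✓
  (0,4): δ = 42.85°  ·
  (0,5): δ = 87.95°  ·
  (0,6): δ = 141.52°  ·
  (1,2): δ = 93.38°  ·
  (1,3): δ = 48.40°  ·
  (1,4): δ = 9.27°  ✓
  (1,5): δ = 35.83°  ·
  (1,6): δ = 89.40°  ·
  (2,3): δ = 135.02°  ·
  (2,4): δ = 95.89°  ·
  (2,5): δ = 50.79°  ·
  (2,6): δ = 2.78°  ✓
  (3,4): δ = 140.87°  ·
  (3,5): δ = 95.77°  ·
  (3,6): δ = 42.20°  ·
  (4,5): δ = 134.90°  ·
  (4,6): δ = 81.33°  ·
  (5,6): δ = 126.43°  ·
antipodal pairs: 3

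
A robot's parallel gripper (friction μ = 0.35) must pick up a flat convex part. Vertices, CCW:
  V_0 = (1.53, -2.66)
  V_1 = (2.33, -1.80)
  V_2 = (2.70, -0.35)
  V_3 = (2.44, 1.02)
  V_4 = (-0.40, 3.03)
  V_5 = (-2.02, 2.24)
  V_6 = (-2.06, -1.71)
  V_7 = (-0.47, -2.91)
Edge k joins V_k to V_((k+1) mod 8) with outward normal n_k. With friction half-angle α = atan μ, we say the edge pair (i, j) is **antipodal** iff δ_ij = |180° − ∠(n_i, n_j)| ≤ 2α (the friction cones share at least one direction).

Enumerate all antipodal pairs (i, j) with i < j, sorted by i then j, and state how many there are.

α = atan 0.35 = 19.29°;  2α = 38.58°
n_0 = (+0.7322, -0.6811)
n_1 = (+0.9690, -0.2472)
n_2 = (+0.9825, +0.1865)
n_3 = (+0.5777, +0.8163)
n_4 = (-0.4383, +0.8988)
n_5 = (-0.9999, +0.0101)
n_6 = (-0.6024, -0.7982)
n_7 = (+0.1240, -0.9923)
  (0,1): δ = 151.38°  ·
  (0,2): δ = 126.32°  ·
  (0,3): δ = 82.36°  ·
  (0,4): δ = 21.07°  ✓
  (0,5): δ = 42.35°  ·
  (0,6): δ = 95.89°  ·
  (0,7): δ = 140.05°  ·
  (1,2): δ = 154.94°  ·
  (1,3): δ = 110.97°  ·
  (1,4): δ = 49.69°  ·
  (1,5): δ = 13.73°  ✓
  (1,6): δ = 67.27°  ·
  (1,7): δ = 111.44°  ·
  (2,3): δ = 136.03°  ·
  (2,4): δ = 74.75°  ·
  (2,5): δ = 11.33°  ✓
  (2,6): δ = 42.21°  ·
  (2,7): δ = 86.38°  ·
  (3,4): δ = 118.71°  ·
  (3,5): δ = 55.29°  ·
  (3,6): δ = 1.75°  ✓
  (3,7): δ = 42.41°  ·
  (4,5): δ = 116.58°  ·
  (4,6): δ = 63.04°  ·
  (4,7): δ = 18.87°  ✓
  (5,6): δ = 126.46°  ·
  (5,7): δ = 82.29°  ·
  (6,7): δ = 135.83°  ·
antipodal pairs: 5

count = 5; pairs: (0,4), (1,5), (2,5), (3,6), (4,7)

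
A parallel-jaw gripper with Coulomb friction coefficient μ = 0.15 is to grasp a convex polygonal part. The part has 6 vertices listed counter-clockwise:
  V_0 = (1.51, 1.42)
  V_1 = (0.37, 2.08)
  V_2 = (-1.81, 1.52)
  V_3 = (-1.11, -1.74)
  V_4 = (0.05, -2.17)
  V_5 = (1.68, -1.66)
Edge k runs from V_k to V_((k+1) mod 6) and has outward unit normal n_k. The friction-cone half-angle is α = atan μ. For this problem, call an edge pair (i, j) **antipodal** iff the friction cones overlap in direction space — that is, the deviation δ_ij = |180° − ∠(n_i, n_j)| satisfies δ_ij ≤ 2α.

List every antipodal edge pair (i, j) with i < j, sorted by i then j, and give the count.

count = 3; pairs: (0,3), (1,4), (2,5)

α = atan 0.15 = 8.53°;  2α = 17.06°
n_0 = (+0.5010, +0.8654)
n_1 = (-0.2488, +0.9686)
n_2 = (-0.9777, -0.2099)
n_3 = (-0.3476, -0.9377)
n_4 = (+0.2986, -0.9544)
n_5 = (+0.9985, +0.0551)
  (0,1): δ = 135.52°  ·
  (0,2): δ = 47.81°  ·
  (0,3): δ = 9.73°  ✓
  (0,4): δ = 47.44°  ·
  (0,5): δ = 123.23°  ·
  (1,2): δ = 92.29°  ·
  (1,3): δ = 34.75°  ·
  (1,4): δ = 2.97°  ✓
  (1,5): δ = 78.75°  ·
  (2,3): δ = 122.46°  ·
  (2,4): δ = 84.74°  ·
  (2,5): δ = 8.96°  ✓
  (3,4): δ = 142.29°  ·
  (3,5): δ = 66.50°  ·
  (4,5): δ = 104.21°  ·
antipodal pairs: 3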